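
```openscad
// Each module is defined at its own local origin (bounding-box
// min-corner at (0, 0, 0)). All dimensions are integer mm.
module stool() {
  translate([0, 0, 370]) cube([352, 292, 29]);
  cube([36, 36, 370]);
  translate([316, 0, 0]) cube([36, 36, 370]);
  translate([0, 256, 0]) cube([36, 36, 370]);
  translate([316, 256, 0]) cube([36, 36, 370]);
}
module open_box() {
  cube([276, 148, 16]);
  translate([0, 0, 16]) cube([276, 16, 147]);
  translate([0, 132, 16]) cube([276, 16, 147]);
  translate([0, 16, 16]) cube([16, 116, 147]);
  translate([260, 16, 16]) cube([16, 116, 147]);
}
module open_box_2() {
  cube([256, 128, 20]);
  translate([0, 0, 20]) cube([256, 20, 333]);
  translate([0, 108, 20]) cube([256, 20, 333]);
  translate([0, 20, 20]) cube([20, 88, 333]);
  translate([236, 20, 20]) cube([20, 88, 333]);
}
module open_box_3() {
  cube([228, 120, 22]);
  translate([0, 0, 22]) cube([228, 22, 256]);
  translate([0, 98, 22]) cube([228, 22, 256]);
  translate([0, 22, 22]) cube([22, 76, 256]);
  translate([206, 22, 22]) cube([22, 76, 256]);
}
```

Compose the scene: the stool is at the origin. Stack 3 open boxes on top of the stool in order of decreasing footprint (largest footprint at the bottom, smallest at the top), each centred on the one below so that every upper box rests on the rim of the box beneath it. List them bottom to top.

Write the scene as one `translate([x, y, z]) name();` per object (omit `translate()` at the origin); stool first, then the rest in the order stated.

stool();
translate([38, 72, 399]) open_box();
translate([48, 82, 562]) open_box_2();
translate([62, 86, 915]) open_box_3();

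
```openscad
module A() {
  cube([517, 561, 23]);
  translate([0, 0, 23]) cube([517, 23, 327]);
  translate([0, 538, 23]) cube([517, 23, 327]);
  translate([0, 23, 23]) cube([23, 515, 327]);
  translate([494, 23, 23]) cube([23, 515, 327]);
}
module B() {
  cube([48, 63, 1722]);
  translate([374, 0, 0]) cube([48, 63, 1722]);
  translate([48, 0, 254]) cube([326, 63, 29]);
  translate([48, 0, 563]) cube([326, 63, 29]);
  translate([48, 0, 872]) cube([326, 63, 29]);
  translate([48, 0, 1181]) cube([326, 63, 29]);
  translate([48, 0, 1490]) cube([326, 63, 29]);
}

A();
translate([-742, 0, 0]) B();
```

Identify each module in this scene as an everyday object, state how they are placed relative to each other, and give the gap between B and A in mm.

A is an open box. B is a ladder. The ladder is on the floor beside the open box on its −x side. The gap between the ladder and the open box is 320 mm.

The ladder's nearest face is 320 mm from the open box's −x face.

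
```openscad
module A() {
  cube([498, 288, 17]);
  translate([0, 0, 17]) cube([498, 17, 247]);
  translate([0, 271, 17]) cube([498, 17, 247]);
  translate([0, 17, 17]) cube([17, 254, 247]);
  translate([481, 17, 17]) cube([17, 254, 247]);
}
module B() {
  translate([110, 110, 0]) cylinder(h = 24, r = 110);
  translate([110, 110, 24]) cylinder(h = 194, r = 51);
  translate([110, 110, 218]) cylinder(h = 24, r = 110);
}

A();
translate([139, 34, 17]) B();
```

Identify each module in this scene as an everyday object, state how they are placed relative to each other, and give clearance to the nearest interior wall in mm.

Clearances: x = 122, y = 17; minimum 17 mm.

A is an open box. B is a spool. The spool sits inside the open box, centred. The clearance to the nearest interior wall is 17 mm.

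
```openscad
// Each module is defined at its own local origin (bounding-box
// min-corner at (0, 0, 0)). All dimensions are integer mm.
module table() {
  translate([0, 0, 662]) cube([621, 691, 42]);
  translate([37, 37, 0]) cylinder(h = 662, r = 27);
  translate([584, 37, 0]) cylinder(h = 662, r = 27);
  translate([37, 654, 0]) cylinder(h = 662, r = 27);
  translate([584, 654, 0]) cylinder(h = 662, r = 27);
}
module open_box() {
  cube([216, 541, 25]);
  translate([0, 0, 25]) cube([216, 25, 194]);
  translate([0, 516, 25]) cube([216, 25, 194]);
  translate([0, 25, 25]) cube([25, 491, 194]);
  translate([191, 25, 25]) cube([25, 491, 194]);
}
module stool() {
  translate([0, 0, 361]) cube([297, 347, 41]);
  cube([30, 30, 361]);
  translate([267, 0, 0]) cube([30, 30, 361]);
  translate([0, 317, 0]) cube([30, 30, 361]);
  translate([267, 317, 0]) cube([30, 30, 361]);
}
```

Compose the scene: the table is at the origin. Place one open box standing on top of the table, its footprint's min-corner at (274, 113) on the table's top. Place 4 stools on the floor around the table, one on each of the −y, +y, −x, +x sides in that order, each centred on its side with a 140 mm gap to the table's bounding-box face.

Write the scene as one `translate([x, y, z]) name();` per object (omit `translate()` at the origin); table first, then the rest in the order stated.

table();
translate([274, 113, 704]) open_box();
translate([162, -487, 0]) stool();
translate([162, 831, 0]) stool();
translate([-437, 172, 0]) stool();
translate([761, 172, 0]) stool();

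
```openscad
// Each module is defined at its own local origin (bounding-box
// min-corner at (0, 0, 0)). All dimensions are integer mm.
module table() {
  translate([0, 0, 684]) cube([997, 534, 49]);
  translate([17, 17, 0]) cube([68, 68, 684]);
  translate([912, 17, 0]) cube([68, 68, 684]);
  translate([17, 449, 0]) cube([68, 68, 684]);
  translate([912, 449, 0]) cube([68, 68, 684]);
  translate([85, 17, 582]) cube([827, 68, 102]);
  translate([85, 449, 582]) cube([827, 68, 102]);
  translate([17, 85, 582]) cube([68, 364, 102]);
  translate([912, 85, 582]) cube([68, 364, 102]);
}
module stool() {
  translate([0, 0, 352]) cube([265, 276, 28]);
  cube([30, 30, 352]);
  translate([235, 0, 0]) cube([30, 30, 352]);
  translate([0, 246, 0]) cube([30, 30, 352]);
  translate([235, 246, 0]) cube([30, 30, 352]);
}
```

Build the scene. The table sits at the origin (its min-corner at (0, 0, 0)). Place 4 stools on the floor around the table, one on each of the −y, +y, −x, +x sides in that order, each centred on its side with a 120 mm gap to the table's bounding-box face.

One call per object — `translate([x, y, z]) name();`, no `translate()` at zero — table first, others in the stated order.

table();
translate([366, -396, 0]) stool();
translate([366, 654, 0]) stool();
translate([-385, 129, 0]) stool();
translate([1117, 129, 0]) stool();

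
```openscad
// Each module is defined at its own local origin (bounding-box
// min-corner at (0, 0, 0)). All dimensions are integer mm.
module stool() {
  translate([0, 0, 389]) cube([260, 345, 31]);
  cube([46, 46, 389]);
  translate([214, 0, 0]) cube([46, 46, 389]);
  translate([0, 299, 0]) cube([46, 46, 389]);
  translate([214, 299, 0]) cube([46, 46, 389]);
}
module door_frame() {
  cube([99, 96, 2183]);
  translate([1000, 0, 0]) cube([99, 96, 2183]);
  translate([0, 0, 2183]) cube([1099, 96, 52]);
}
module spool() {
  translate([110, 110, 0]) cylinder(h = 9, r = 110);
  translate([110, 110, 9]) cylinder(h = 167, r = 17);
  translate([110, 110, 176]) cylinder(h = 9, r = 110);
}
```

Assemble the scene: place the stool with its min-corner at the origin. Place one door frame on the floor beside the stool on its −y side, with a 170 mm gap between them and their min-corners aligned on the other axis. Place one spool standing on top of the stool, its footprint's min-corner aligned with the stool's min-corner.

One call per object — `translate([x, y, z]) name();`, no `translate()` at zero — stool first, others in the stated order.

stool();
translate([0, -266, 0]) door_frame();
translate([0, 0, 420]) spool();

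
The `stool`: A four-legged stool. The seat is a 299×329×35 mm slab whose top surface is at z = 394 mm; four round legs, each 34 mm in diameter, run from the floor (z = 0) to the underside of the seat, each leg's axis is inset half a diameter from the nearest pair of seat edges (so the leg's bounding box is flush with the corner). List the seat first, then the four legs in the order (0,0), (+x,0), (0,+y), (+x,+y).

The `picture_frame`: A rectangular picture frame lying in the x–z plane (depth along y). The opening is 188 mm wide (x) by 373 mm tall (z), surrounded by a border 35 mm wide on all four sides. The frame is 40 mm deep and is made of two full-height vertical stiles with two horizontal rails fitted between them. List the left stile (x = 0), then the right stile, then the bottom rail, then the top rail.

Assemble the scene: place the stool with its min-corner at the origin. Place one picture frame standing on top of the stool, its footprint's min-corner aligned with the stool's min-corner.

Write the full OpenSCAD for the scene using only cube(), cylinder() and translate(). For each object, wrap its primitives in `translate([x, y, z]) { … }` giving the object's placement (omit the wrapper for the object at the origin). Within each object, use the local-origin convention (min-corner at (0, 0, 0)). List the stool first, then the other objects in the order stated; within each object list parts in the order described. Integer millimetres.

translate([0, 0, 359]) cube([299, 329, 35]);
translate([17, 17, 0]) cylinder(h = 359, r = 17);
translate([282, 17, 0]) cylinder(h = 359, r = 17);
translate([17, 312, 0]) cylinder(h = 359, r = 17);
translate([282, 312, 0]) cylinder(h = 359, r = 17);
translate([0, 0, 394]) {
  cube([35, 40, 443]);
  translate([223, 0, 0]) cube([35, 40, 443]);
  translate([35, 0, 0]) cube([188, 40, 35]);
  translate([35, 0, 408]) cube([188, 40, 35]);
}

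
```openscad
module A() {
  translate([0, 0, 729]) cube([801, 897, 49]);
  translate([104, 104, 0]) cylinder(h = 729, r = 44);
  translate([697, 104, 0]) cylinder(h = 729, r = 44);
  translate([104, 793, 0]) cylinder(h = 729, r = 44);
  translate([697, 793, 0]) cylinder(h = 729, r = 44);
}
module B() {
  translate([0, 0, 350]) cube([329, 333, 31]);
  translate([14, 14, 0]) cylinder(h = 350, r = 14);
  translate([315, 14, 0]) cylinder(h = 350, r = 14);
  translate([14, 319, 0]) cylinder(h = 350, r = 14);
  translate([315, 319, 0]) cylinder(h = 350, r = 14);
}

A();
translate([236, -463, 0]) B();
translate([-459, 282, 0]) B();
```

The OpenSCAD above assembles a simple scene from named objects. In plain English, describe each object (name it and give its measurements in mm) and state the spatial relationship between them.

A is a rectangular dining table. The top is 801×897×49 mm with its upper surface at z = 778 mm. It stands on four round legs of 88 mm diameter, each leg's bounding box inset 60 mm from the nearest pair of top edges, running from the floor to the underside of the top.

B is a four-legged stool. The seat is a 329×333×31 mm slab whose top surface is at z = 381 mm; four round legs, each 28 mm in diameter, run from the floor (z = 0) to the underside of the seat, each leg's axis is inset half a diameter from the nearest pair of seat edges (so the leg's bounding box is flush with the corner).

Two stools sit around the table at the −y, −x sides.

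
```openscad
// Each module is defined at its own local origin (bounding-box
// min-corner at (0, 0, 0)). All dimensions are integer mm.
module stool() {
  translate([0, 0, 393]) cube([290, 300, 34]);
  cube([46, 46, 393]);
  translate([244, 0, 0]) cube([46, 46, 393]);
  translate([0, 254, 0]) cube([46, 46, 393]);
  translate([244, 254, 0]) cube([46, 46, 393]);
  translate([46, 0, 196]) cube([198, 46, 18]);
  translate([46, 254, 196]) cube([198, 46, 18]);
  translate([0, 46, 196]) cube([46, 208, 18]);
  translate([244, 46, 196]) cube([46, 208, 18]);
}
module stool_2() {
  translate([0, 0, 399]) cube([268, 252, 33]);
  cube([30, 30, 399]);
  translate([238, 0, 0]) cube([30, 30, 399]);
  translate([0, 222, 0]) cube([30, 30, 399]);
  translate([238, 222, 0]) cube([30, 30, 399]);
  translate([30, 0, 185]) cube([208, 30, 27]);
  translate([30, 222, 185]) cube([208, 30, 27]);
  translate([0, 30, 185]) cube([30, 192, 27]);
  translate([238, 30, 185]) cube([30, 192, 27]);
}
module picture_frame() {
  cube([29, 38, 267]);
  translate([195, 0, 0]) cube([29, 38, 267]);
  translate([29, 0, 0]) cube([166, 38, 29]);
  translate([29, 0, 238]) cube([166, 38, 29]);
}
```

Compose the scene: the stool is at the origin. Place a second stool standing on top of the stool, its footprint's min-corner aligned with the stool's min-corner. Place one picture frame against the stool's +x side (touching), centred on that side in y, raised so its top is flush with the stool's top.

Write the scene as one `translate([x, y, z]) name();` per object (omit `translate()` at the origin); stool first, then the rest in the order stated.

stool();
translate([0, 0, 427]) stool_2();
translate([290, 131, 160]) picture_frame();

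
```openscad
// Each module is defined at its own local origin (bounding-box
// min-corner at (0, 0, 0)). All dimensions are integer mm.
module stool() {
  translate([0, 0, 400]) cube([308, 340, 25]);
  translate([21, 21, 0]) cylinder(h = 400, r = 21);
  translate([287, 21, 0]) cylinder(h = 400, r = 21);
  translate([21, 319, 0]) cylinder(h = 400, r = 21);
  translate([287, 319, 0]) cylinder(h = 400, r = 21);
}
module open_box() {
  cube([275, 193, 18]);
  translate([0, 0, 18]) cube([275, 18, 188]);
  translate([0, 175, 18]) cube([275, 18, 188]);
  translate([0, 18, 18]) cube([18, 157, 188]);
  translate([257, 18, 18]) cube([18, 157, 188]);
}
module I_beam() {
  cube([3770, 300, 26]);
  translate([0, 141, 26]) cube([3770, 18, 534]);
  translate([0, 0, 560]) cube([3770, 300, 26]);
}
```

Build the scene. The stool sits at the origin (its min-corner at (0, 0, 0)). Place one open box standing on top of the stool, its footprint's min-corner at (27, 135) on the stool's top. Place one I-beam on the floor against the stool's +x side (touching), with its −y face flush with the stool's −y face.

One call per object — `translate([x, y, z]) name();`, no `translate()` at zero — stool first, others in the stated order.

stool();
translate([27, 135, 425]) open_box();
translate([308, 0, 0]) I_beam();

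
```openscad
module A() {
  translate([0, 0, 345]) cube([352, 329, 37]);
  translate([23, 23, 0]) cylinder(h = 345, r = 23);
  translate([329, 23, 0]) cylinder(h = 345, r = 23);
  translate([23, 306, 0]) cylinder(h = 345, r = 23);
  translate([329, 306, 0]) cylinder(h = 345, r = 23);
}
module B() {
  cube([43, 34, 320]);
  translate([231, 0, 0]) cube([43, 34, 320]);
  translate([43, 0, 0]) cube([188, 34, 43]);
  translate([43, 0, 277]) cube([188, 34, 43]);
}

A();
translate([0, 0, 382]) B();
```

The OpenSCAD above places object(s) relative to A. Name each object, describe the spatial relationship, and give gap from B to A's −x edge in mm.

A is a stool. B is a picture frame. The picture frame is on top of the stool. The gap from the picture frame to the stool's −x edge is 0 mm.

The picture frame's min-x is at 0; the stool's min-x is 0; gap = 0 mm.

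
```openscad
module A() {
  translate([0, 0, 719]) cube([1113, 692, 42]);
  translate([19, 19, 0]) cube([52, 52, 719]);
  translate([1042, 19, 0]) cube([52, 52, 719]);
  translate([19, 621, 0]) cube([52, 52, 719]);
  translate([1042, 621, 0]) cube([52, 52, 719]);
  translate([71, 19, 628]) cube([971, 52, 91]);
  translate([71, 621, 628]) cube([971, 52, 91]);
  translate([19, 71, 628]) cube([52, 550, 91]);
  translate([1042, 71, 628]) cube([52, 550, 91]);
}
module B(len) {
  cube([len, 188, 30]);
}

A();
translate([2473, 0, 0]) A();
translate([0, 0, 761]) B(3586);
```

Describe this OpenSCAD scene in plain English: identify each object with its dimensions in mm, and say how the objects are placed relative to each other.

A is a rectangular dining table. The top is 1113×692×42 mm with its upper surface at z = 761 mm. It stands on four 52×52 mm square legs, each inset 19 mm from the nearest pair of top edges, running from the floor to the underside of the top. Four apron rails, 52 mm thick and 91 mm tall, run between adjacent legs with their top edges flush with the underside of the top and their outer faces flush with the legs' outer faces.

B is a rectangular beam 3586 mm long (x), 188 mm deep (y), 30 mm thick (z).

The beam spans the tops of two tables placed 1360 mm apart, resting at z = 761 mm.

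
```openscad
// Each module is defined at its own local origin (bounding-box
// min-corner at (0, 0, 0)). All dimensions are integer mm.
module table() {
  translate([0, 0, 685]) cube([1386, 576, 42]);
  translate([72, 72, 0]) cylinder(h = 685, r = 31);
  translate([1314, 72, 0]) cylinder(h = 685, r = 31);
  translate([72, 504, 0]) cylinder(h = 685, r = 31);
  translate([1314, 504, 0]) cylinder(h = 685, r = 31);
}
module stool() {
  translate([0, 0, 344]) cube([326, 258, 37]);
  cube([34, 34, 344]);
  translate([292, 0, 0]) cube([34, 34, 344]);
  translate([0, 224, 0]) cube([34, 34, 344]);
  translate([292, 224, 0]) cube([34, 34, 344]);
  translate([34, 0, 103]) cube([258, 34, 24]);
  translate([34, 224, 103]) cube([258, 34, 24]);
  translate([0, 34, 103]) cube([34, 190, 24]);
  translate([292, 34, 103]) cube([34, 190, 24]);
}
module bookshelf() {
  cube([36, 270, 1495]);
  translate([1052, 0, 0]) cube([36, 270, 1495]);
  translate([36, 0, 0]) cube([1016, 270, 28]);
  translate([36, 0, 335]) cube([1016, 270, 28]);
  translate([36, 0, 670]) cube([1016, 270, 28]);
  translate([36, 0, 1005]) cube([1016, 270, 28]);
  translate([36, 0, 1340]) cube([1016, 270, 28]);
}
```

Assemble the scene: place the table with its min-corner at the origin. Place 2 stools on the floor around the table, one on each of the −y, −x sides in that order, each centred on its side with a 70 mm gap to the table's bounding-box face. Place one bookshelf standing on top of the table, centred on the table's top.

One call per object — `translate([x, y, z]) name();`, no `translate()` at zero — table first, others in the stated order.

table();
translate([530, -328, 0]) stool();
translate([-396, 159, 0]) stool();
translate([149, 153, 727]) bookshelf();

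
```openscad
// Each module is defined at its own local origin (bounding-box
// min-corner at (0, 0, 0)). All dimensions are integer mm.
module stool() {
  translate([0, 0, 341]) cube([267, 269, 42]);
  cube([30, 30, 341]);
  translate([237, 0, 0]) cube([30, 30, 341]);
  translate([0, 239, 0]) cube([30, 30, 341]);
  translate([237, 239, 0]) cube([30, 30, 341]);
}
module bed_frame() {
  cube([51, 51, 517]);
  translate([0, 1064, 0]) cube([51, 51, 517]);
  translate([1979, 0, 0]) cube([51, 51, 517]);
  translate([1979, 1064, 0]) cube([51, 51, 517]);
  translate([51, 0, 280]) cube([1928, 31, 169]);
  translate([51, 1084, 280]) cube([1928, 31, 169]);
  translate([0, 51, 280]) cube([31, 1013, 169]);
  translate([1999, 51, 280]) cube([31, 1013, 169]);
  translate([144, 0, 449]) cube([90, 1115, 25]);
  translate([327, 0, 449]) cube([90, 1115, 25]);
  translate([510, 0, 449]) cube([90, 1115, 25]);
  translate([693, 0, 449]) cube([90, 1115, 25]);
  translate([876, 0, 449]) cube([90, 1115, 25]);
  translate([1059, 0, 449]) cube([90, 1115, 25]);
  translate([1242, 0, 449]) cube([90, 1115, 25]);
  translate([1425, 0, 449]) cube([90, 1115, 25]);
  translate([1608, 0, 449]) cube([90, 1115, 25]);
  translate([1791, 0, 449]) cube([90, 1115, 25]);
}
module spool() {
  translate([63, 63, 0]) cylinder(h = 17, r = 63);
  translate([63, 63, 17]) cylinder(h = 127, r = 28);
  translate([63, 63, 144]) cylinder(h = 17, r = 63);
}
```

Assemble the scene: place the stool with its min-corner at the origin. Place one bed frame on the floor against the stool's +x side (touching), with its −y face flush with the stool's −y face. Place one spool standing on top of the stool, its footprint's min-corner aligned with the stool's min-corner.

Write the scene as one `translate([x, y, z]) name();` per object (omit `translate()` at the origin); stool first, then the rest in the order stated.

stool();
translate([267, 0, 0]) bed_frame();
translate([0, 0, 383]) spool();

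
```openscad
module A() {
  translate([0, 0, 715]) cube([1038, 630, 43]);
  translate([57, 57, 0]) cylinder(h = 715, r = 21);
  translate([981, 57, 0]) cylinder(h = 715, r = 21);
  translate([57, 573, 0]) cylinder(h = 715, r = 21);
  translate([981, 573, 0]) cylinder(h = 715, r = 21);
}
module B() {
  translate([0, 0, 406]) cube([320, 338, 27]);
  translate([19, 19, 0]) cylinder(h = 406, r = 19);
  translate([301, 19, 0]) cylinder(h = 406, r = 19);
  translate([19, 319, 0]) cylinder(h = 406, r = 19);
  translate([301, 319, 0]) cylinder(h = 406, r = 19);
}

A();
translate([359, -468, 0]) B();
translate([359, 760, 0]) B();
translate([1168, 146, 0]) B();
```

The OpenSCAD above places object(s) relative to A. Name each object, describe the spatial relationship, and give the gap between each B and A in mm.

Each stool's nearest face is 130 mm from the table's bounding box.

A is a table. B is a stool. Three stools sit around the table at the −y, +y, +x sides. The gap between each stool and the table is 130 mm.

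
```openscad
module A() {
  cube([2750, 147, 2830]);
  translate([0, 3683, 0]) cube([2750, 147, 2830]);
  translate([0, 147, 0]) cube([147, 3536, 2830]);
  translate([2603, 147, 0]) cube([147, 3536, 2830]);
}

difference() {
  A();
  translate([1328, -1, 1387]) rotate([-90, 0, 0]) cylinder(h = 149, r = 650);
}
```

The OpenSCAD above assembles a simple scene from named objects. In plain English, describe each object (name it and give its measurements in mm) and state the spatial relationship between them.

A is a box-shaped house frame (walls only): outside footprint 2750×3830 mm, wall height 2830 mm, wall thickness 147 mm. The two y-facing walls run the full x-width; the two x-facing walls fit between the inner faces of the y-facing walls.

The house frame has a circular hole of radius 650 mm through its front wall, centred at (x = 1328, z = 1387).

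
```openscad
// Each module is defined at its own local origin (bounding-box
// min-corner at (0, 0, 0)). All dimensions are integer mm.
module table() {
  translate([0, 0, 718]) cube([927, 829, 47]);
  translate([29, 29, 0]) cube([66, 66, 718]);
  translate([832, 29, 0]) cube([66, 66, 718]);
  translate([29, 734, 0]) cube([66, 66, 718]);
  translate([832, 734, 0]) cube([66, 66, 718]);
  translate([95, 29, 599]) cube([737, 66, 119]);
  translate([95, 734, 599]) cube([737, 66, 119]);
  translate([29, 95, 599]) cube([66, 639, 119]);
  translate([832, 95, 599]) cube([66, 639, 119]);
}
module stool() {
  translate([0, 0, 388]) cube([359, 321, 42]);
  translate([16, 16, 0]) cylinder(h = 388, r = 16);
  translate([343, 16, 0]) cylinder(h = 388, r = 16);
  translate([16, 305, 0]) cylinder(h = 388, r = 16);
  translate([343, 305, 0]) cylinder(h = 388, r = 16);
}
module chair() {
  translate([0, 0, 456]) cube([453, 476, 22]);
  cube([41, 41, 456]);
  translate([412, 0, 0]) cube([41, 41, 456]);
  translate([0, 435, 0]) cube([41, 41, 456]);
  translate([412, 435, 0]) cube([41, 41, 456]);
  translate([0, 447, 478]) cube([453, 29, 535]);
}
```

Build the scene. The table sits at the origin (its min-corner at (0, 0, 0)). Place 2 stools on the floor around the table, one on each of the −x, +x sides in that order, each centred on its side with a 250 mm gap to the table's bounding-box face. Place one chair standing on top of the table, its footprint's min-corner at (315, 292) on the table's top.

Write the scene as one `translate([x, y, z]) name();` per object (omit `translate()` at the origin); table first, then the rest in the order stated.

table();
translate([-609, 254, 0]) stool();
translate([1177, 254, 0]) stool();
translate([315, 292, 765]) chair();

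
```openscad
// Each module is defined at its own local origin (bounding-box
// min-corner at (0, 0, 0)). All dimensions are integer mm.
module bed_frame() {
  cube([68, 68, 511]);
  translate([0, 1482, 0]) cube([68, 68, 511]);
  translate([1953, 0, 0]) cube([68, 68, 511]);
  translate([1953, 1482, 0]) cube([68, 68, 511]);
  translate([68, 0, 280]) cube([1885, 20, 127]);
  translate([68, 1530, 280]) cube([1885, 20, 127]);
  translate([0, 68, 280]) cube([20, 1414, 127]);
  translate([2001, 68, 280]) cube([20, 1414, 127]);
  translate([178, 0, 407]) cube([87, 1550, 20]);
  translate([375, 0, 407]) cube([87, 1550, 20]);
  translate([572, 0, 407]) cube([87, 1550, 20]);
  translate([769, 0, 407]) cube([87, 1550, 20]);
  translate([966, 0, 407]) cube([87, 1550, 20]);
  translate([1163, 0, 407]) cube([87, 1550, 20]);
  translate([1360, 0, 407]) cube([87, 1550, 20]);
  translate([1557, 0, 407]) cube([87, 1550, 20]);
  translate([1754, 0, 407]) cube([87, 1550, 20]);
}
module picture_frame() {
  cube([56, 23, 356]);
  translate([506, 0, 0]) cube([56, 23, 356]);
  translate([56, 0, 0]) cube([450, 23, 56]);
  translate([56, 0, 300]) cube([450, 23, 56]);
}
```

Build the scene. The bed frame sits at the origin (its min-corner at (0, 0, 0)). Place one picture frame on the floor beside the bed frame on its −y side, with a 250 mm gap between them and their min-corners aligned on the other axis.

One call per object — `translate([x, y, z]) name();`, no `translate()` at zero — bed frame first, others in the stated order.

bed_frame();
translate([0, -273, 0]) picture_frame();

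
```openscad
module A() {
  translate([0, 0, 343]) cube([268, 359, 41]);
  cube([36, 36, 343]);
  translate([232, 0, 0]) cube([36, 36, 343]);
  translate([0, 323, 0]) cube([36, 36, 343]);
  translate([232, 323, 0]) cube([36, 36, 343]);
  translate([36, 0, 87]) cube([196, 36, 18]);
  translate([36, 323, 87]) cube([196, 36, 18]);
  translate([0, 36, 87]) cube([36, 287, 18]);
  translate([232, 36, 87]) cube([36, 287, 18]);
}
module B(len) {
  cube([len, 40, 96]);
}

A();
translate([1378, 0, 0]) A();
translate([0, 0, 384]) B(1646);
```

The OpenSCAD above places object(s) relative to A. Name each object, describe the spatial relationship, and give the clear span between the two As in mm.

Second stool starts at x = 1378; first ends at x = 268; clear span = 1378 − 268 = 1110 mm.

A is a stool. B is a beam. A beam spans the tops of two stools. The clear span between the two stools is 1110 mm.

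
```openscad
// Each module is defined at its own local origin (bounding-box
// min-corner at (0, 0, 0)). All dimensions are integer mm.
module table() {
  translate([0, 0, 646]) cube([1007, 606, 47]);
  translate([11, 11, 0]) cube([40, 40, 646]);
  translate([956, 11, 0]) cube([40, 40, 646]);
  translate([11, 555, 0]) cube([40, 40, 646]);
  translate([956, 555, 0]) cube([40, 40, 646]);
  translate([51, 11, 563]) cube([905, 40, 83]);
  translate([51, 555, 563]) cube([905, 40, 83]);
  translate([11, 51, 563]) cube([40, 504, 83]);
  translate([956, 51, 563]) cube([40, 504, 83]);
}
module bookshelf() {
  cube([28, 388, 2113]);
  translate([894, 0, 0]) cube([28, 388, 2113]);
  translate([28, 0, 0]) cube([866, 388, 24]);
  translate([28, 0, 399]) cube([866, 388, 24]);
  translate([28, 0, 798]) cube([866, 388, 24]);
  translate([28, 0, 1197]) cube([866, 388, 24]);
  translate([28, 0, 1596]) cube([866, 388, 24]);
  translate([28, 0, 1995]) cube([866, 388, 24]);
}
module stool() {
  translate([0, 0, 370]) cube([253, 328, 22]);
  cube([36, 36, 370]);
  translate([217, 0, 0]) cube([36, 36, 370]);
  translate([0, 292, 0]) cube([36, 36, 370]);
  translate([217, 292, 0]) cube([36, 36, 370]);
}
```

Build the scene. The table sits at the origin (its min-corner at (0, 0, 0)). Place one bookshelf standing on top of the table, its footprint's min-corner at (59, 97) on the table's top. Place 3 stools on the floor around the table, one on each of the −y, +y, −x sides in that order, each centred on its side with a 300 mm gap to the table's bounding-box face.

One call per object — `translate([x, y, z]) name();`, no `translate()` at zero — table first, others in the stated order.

table();
translate([59, 97, 693]) bookshelf();
translate([377, -628, 0]) stool();
translate([377, 906, 0]) stool();
translate([-553, 139, 0]) stool();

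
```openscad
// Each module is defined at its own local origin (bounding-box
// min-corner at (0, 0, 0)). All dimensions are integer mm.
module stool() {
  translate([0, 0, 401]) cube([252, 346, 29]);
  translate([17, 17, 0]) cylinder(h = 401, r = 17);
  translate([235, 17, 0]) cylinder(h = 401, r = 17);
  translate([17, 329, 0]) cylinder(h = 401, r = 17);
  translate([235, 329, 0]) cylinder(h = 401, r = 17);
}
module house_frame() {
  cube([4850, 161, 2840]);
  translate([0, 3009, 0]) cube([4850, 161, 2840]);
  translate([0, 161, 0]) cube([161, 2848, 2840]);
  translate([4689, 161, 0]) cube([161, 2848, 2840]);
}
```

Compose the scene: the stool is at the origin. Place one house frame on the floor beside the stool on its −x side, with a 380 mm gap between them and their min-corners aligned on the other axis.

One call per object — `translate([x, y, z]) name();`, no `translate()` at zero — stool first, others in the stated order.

stool();
translate([-5230, 0, 0]) house_frame();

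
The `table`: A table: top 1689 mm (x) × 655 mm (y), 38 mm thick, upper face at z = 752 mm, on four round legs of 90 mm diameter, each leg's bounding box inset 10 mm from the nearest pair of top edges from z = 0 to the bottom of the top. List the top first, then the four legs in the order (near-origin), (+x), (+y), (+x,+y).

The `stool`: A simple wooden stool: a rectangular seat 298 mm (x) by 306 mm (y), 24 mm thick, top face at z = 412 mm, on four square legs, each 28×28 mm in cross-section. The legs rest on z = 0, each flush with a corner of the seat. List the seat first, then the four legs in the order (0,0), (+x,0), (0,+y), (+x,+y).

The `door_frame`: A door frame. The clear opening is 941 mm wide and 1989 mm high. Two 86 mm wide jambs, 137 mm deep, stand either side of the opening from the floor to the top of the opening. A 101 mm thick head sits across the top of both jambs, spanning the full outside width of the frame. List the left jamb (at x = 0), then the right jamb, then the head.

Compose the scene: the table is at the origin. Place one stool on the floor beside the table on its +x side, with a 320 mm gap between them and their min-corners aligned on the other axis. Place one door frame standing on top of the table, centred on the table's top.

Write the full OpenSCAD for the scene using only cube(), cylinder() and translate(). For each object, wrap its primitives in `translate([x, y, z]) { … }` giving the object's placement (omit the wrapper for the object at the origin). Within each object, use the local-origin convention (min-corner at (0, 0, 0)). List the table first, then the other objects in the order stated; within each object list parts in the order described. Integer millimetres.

translate([0, 0, 714]) cube([1689, 655, 38]);
translate([55, 55, 0]) cylinder(h = 714, r = 45);
translate([1634, 55, 0]) cylinder(h = 714, r = 45);
translate([55, 600, 0]) cylinder(h = 714, r = 45);
translate([1634, 600, 0]) cylinder(h = 714, r = 45);
translate([2009, 0, 0]) {
  translate([0, 0, 388]) cube([298, 306, 24]);
  cube([28, 28, 388]);
  translate([270, 0, 0]) cube([28, 28, 388]);
  translate([0, 278, 0]) cube([28, 28, 388]);
  translate([270, 278, 0]) cube([28, 28, 388]);
}
translate([288, 259, 752]) {
  cube([86, 137, 1989]);
  translate([1027, 0, 0]) cube([86, 137, 1989]);
  translate([0, 0, 1989]) cube([1113, 137, 101]);
}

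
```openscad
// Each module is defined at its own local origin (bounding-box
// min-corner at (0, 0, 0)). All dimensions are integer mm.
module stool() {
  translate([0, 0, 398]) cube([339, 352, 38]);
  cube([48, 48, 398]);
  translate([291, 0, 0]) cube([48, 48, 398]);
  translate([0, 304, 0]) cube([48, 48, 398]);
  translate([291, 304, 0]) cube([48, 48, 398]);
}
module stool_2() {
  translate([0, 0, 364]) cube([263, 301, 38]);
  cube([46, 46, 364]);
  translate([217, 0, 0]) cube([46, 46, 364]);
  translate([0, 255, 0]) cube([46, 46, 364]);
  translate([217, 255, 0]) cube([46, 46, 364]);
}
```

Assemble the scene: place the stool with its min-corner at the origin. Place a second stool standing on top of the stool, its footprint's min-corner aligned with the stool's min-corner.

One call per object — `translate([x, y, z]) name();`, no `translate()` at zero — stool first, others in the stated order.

stool();
translate([0, 0, 436]) stool_2();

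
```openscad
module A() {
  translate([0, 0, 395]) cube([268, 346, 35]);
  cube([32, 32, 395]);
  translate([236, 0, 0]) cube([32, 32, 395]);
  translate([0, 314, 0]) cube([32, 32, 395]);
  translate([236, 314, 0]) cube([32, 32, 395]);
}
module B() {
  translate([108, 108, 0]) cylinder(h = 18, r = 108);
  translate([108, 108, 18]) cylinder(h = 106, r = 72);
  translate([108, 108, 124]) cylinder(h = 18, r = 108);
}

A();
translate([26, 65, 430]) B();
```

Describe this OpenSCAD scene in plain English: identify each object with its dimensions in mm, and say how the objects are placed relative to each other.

A is a simple wooden stool: a rectangular seat 268 mm (x) by 346 mm (y), 35 mm thick, top face at z = 430 mm, on four square legs, each 32×32 mm in cross-section. The legs rest on z = 0, each flush with a corner of the seat.

B is a spool: two coaxial disc flanges of radius 108 mm and thickness 18 mm, joined by a core cylinder of radius 72 mm and height 106 mm. The lower flange rests on z = 0 and the three cylinders share a vertical axis.

The spool is on top of the stool, centred.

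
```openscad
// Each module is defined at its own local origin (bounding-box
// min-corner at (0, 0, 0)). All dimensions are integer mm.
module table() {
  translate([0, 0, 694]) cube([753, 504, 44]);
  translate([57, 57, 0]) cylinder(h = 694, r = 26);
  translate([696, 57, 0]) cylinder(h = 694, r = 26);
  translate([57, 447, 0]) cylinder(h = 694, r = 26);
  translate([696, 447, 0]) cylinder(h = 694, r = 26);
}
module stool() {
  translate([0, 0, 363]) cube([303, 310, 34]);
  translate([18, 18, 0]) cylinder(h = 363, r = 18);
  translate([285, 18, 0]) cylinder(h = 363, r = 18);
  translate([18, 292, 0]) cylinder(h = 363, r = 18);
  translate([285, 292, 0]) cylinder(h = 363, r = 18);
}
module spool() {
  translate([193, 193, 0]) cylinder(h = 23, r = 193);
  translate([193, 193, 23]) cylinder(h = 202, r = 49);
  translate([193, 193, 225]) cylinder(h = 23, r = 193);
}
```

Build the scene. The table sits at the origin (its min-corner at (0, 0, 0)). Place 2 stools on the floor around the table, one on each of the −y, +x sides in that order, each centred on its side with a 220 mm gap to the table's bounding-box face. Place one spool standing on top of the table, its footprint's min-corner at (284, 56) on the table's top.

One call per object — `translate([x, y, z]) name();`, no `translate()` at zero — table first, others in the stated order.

table();
translate([225, -530, 0]) stool();
translate([973, 97, 0]) stool();
translate([284, 56, 738]) spool();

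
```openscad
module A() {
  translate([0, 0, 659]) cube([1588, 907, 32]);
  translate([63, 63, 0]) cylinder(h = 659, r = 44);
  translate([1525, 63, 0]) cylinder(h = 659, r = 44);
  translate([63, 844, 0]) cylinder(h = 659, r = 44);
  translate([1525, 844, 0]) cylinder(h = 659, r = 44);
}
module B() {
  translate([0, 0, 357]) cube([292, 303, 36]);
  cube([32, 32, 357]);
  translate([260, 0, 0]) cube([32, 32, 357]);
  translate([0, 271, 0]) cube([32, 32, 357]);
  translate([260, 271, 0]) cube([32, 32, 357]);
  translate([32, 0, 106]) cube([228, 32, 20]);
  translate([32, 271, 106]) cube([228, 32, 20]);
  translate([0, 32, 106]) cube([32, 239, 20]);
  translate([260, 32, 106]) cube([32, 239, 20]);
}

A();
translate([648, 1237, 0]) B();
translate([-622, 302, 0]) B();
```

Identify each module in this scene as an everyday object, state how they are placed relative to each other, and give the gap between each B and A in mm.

Each stool's nearest face is 330 mm from the table's bounding box.

A is a table. B is a stool. Two stools sit around the table at the +y, −x sides. The gap between each stool and the table is 330 mm.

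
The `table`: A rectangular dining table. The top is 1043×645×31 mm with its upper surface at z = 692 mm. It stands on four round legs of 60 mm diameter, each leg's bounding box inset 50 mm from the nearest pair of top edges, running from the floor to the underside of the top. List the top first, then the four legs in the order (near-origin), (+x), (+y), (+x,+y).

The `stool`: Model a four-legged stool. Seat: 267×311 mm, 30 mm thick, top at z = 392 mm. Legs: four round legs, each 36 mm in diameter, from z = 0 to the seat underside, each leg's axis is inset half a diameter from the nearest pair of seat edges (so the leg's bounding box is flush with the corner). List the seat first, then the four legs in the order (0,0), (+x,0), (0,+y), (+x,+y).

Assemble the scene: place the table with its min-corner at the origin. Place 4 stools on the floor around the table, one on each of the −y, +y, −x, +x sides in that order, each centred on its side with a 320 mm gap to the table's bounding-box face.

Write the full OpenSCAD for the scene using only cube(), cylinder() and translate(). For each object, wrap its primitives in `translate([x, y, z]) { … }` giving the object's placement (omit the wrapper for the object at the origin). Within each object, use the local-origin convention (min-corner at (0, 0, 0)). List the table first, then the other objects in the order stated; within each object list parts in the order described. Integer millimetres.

translate([0, 0, 661]) cube([1043, 645, 31]);
translate([80, 80, 0]) cylinder(h = 661, r = 30);
translate([963, 80, 0]) cylinder(h = 661, r = 30);
translate([80, 565, 0]) cylinder(h = 661, r = 30);
translate([963, 565, 0]) cylinder(h = 661, r = 30);
translate([388, -631, 0]) {
  translate([0, 0, 362]) cube([267, 311, 30]);
  translate([18, 18, 0]) cylinder(h = 362, r = 18);
  translate([249, 18, 0]) cylinder(h = 362, r = 18);
  translate([18, 293, 0]) cylinder(h = 362, r = 18);
  translate([249, 293, 0]) cylinder(h = 362, r = 18);
}
translate([388, 965, 0]) {
  translate([0, 0, 362]) cube([267, 311, 30]);
  translate([18, 18, 0]) cylinder(h = 362, r = 18);
  translate([249, 18, 0]) cylinder(h = 362, r = 18);
  translate([18, 293, 0]) cylinder(h = 362, r = 18);
  translate([249, 293, 0]) cylinder(h = 362, r = 18);
}
translate([-587, 167, 0]) {
  translate([0, 0, 362]) cube([267, 311, 30]);
  translate([18, 18, 0]) cylinder(h = 362, r = 18);
  translate([249, 18, 0]) cylinder(h = 362, r = 18);
  translate([18, 293, 0]) cylinder(h = 362, r = 18);
  translate([249, 293, 0]) cylinder(h = 362, r = 18);
}
translate([1363, 167, 0]) {
  translate([0, 0, 362]) cube([267, 311, 30]);
  translate([18, 18, 0]) cylinder(h = 362, r = 18);
  translate([249, 18, 0]) cylinder(h = 362, r = 18);
  translate([18, 293, 0]) cylinder(h = 362, r = 18);
  translate([249, 293, 0]) cylinder(h = 362, r = 18);
}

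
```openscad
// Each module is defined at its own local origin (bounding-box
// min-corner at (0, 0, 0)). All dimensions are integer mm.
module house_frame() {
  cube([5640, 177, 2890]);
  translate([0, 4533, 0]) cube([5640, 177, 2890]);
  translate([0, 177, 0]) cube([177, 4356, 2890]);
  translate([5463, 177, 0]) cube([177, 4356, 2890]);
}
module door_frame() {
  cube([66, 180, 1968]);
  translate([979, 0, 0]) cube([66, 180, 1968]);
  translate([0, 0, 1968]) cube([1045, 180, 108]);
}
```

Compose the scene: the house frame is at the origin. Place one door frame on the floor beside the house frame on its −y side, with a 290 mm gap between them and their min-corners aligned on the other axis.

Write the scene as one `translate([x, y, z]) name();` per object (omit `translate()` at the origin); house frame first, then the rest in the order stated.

house_frame();
translate([0, -470, 0]) door_frame();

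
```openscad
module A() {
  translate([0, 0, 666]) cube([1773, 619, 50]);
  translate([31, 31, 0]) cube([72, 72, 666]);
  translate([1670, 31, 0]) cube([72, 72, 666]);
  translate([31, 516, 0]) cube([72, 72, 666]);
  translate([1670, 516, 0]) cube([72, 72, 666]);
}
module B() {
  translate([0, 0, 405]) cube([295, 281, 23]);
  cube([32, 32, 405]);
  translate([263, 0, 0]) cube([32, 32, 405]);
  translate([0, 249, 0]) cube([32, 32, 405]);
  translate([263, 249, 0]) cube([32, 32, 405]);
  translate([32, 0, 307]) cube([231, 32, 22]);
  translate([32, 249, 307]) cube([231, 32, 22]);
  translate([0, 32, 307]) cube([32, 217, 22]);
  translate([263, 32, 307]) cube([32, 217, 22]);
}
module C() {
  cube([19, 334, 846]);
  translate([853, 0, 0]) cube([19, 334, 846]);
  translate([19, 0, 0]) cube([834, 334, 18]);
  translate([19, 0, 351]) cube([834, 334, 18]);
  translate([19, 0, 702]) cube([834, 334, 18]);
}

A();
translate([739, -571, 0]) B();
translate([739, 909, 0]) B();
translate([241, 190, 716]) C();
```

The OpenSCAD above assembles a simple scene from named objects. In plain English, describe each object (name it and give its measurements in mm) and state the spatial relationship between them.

A is a rectangular dining table. The top is 1773×619×50 mm with its upper surface at z = 716 mm. It stands on four 72×72 mm square legs, each inset 31 mm from the nearest pair of top edges, running from the floor to the underside of the top.

B is a simple wooden stool: a rectangular seat 295 mm (x) by 281 mm (y), 23 mm thick, top face at z = 428 mm, on four square legs, each 32×32 mm in cross-section. The legs rest on z = 0, each flush with a corner of the seat. Four stretchers, 32 mm wide and 22 mm tall, connect adjacent legs with their undersides at z = 307 mm, each running between the inner faces of the legs it joins and aligned with the legs' outer faces on the other axis.

C is an open bookshelf. Two side panels, each 19 mm thick, 334 mm deep and 846 mm tall, stand 872 mm apart (outside-to-outside). Between them sit 3 shelves, each 18 mm thick and 334 mm deep, spanning the full gap between the sides. The bottom shelf rests on the floor (its underside at z = 0) and the clear gap between one shelf's top and the next shelf's underside is 333 mm.

Two stools sit around the table at the −y, +y sides. The bookshelf is on top of the table.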